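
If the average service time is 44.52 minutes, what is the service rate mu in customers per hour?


mu = 60 / avg_service_time = 60 / 44.52 = 1.35 per hour

1.35 per hour


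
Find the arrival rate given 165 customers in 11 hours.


lambda = total arrivals / time = 165 / 11 = 15.0 per hour

15.0 per hour


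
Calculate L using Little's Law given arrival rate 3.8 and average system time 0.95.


L = lambda * W = 3.8 * 0.95 = 3.61

3.61


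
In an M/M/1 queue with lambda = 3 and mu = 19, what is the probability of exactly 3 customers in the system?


rho = 3/19; P(n) = (1-rho)*rho^n = (1-3/19)*(3/19)^3 = 0.0033

0.0033


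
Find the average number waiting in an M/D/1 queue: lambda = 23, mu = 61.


M/D/1: Lq = rho^2 / (2*(1-rho)) where rho = 23/61; Lq = 0.11

0.11


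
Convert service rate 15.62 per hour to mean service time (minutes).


Mean service time = 60/mu = 60/15.62 = 3.84 minutes

3.84 minutes


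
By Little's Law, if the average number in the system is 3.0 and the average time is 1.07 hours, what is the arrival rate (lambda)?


lambda = L / W = 3.0 / 1.07 = 2.8 per hour

2.8 per hour


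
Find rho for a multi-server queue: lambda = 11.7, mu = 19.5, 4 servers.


rho = lambda / (c * mu) = 11.7 / (4 * 19.5) = 0.15

0.15


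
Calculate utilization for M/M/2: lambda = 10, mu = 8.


rho = lambda/(c*mu) = 10/(2*8) = 0.625

0.625


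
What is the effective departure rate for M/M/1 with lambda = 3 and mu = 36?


For a stable queue (lambda < mu), throughput = lambda = 3 per hour

3 per hour


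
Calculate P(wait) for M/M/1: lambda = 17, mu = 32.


P(wait) = rho = lambda/mu = 17/32 = 0.5313

0.5313


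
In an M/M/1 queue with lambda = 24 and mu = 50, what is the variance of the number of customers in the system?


rho = 24/50; Var(N) = rho/(1-rho)^2 = 1.78

1.78


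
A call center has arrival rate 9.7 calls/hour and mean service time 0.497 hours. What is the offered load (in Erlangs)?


Offered load a = lambda * E[S] = 9.7 * 0.497 = 4.82 Erlangs

4.82 Erlangs


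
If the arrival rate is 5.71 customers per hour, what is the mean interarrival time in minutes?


Mean interarrival time = 60/lambda = 60/5.71 = 10.51 minutes

10.51 minutes


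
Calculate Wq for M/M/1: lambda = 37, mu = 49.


rho = 37/49; Wq = rho/(mu - lambda) = 0.0629 hours

0.0629 hours


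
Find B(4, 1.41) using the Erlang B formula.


B(N,A) = (A^N/N!) / sum(A^k/k!, k=0..N) with N=4, A=1.41 = 0.0408

0.0408


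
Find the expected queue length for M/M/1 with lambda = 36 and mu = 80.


rho = 36/80; Lq = rho^2/(1-rho) = 0.37

0.37


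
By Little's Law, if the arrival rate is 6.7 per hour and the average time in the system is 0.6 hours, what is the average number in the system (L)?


L = lambda * W = 6.7 * 0.6 = 4.02

4.02


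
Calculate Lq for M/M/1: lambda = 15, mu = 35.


rho = 15/35; Lq = rho^2/(1-rho) = 0.32

0.32


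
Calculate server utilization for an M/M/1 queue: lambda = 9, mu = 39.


rho = lambda/mu = 9/39 = 0.2308

0.2308


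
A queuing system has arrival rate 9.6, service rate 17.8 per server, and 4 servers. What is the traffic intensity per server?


rho = lambda / (c * mu) = 9.6 / (4 * 17.8) = 0.1348

0.1348


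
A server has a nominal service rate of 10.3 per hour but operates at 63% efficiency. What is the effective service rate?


Effective rate = mu * efficiency = 10.3 * 0.63 = 6.49 per hour

6.49 per hour


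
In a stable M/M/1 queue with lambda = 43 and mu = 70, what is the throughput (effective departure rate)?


For a stable queue (lambda < mu), throughput = lambda = 43 per hour

43 per hour


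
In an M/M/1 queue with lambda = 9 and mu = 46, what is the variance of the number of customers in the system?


rho = 9/46; Var(N) = rho/(1-rho)^2 = 0.3

0.3


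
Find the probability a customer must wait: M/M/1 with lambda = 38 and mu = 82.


P(wait) = rho = lambda/mu = 38/82 = 0.4634

0.4634


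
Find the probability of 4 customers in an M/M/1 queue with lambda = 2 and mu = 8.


rho = 2/8; P(n) = (1-rho)*rho^n = (1-2/8)*(2/8)^4 = 0.0029

0.0029


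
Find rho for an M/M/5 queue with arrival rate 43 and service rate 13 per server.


rho = lambda/(c*mu) = 43/(5*13) = 0.6615

0.6615


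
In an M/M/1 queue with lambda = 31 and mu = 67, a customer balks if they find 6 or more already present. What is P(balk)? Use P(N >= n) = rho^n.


P(N >= 6) = rho^6 = (31/67)^6 = 0.0098

0.0098


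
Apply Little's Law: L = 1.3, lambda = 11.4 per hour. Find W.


W = L / lambda = 1.3 / 11.4 = 0.114 hours

0.114 hours


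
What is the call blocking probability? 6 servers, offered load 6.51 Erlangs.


B(N,A) = (A^N/N!) / sum(A^k/k!, k=0..N) with N=6, A=6.51 = 0.2998

0.2998


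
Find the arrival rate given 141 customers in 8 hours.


lambda = total arrivals / time = 141 / 8 = 17.63 per hour

17.63 per hour


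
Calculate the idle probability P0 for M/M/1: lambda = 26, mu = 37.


P0 = 1 - rho = 1 - 26/37 = 0.2973

0.2973


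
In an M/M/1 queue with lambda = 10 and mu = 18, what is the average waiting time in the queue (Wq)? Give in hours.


rho = 10/18; Wq = rho/(mu - lambda) = 0.0694 hours

0.0694 hours


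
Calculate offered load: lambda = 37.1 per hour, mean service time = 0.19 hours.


Offered load a = lambda * E[S] = 37.1 * 0.19 = 7.05 Erlangs

7.05 Erlangs


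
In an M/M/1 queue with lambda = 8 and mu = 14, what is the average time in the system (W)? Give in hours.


W = 1/(mu - lambda) = 1/(14 - 8) = 0.1667 hours

0.1667 hours


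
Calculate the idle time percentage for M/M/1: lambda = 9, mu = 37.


Idle fraction = (1 - rho) * 100 = (1 - 9/37) * 100 = 75.7%

75.7%


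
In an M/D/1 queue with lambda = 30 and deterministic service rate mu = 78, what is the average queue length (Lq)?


M/D/1: Lq = rho^2 / (2*(1-rho)) where rho = 30/78; Lq = 0.12

0.12


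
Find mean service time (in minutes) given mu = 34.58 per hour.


Mean service time = 60/mu = 60/34.58 = 1.74 minutes

1.74 minutes


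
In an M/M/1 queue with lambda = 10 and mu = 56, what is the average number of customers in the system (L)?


rho = 10/56; L = rho/(1-rho) = 0.22

0.22


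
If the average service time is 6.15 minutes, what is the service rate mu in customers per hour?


mu = 60 / avg_service_time = 60 / 6.15 = 9.76 per hour

9.76 per hour


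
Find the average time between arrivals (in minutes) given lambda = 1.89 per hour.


Mean interarrival time = 60/lambda = 60/1.89 = 31.75 minutes

31.75 minutes


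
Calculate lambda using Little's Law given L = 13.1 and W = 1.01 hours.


lambda = L / W = 13.1 / 1.01 = 12.97 per hour

12.97 per hour


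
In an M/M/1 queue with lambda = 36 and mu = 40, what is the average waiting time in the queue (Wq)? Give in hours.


rho = 36/40; Wq = rho/(mu - lambda) = 0.225 hours

0.225 hours


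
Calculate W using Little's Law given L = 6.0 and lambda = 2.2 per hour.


W = L / lambda = 6.0 / 2.2 = 2.7273 hours

2.7273 hours


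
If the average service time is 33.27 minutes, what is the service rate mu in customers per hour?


mu = 60 / avg_service_time = 60 / 33.27 = 1.8 per hour

1.8 per hour


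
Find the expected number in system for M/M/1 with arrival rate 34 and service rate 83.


rho = 34/83; L = rho/(1-rho) = 0.69

0.69


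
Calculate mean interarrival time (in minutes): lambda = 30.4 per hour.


Mean interarrival time = 60/lambda = 60/30.4 = 1.97 minutes

1.97 minutes


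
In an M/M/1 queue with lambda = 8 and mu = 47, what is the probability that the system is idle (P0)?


P0 = 1 - rho = 1 - 8/47 = 0.8298

0.8298


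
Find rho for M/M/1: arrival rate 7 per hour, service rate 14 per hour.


rho = lambda/mu = 7/14 = 0.5

0.5


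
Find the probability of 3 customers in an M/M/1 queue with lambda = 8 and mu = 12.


rho = 8/12; P(n) = (1-rho)*rho^n = (1-8/12)*(8/12)^3 = 0.0988

0.0988


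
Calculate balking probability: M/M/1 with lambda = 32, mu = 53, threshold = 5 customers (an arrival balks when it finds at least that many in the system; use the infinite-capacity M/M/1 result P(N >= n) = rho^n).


P(N >= 5) = rho^5 = (32/53)^5 = 0.0802

0.0802


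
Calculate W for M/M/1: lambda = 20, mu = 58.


W = 1/(mu - lambda) = 1/(58 - 20) = 0.0263 hours

0.0263 hours


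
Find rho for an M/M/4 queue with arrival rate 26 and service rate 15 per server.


rho = lambda/(c*mu) = 26/(4*15) = 0.4333

0.4333


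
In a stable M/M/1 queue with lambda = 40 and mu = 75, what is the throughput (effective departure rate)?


For a stable queue (lambda < mu), throughput = lambda = 40 per hour

40 per hour


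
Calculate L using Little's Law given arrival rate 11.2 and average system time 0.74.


L = lambda * W = 11.2 * 0.74 = 8.29

8.29


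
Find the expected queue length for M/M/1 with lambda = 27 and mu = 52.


rho = 27/52; Lq = rho^2/(1-rho) = 0.56

0.56


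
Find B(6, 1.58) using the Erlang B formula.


B(N,A) = (A^N/N!) / sum(A^k/k!, k=0..N) with N=6, A=1.58 = 0.0045

0.0045


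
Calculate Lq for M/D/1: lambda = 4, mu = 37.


M/D/1: Lq = rho^2 / (2*(1-rho)) where rho = 4/37; Lq = 0.01

0.01


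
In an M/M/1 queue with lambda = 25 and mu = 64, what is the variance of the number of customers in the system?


rho = 25/64; Var(N) = rho/(1-rho)^2 = 1.05

1.05


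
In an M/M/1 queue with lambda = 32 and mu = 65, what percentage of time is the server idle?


Idle fraction = (1 - rho) * 100 = (1 - 32/65) * 100 = 50.8%

50.8%


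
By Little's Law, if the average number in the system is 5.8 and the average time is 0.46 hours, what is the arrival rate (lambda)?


lambda = L / W = 5.8 / 0.46 = 12.61 per hour

12.61 per hour


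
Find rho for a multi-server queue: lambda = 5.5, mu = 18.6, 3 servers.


rho = lambda / (c * mu) = 5.5 / (3 * 18.6) = 0.0986

0.0986


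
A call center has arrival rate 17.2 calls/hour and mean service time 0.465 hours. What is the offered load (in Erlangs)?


Offered load a = lambda * E[S] = 17.2 * 0.465 = 8.0 Erlangs

8.0 Erlangs


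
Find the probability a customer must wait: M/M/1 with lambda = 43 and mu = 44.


P(wait) = rho = lambda/mu = 43/44 = 0.9773

0.9773


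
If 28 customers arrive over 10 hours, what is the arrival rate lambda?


lambda = total arrivals / time = 28 / 10 = 2.8 per hour

2.8 per hour


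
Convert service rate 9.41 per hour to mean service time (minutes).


Mean service time = 60/mu = 60/9.41 = 6.38 minutes

6.38 minutes


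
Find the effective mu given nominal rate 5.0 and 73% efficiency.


Effective rate = mu * efficiency = 5.0 * 0.73 = 3.65 per hour

3.65 per hour


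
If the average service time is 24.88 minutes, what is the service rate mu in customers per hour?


mu = 60 / avg_service_time = 60 / 24.88 = 2.41 per hour

2.41 per hour


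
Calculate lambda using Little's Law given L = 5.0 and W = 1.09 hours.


lambda = L / W = 5.0 / 1.09 = 4.59 per hour

4.59 per hour


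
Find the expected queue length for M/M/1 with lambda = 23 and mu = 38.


rho = 23/38; Lq = rho^2/(1-rho) = 0.93

0.93


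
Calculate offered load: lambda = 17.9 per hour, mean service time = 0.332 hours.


Offered load a = lambda * E[S] = 17.9 * 0.332 = 5.94 Erlangs

5.94 Erlangs


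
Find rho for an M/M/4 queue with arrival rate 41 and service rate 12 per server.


rho = lambda/(c*mu) = 41/(4*12) = 0.8542

0.8542


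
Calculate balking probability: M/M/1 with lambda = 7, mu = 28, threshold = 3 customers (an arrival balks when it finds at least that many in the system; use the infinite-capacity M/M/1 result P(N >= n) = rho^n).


P(N >= 3) = rho^3 = (7/28)^3 = 0.0156

0.0156


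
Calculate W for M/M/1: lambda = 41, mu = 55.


W = 1/(mu - lambda) = 1/(55 - 41) = 0.0714 hours

0.0714 hours


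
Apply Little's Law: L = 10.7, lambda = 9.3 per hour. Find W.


W = L / lambda = 10.7 / 9.3 = 1.1505 hours

1.1505 hours


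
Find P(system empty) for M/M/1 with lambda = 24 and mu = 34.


P0 = 1 - rho = 1 - 24/34 = 0.2941

0.2941


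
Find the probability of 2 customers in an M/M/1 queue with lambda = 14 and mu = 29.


rho = 14/29; P(n) = (1-rho)*rho^n = (1-14/29)*(14/29)^2 = 0.1205

0.1205


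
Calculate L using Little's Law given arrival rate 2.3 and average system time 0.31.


L = lambda * W = 2.3 * 0.31 = 0.71

0.71


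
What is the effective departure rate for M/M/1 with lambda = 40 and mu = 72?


For a stable queue (lambda < mu), throughput = lambda = 40 per hour

40 per hour


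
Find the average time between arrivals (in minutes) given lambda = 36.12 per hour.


Mean interarrival time = 60/lambda = 60/36.12 = 1.66 minutes

1.66 minutes


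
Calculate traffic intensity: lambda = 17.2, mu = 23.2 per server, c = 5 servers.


rho = lambda / (c * mu) = 17.2 / (5 * 23.2) = 0.1483

0.1483


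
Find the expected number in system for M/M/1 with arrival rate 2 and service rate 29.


rho = 2/29; L = rho/(1-rho) = 0.07

0.07


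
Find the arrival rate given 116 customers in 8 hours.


lambda = total arrivals / time = 116 / 8 = 14.5 per hour

14.5 per hour


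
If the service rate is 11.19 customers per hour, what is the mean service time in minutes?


Mean service time = 60/mu = 60/11.19 = 5.36 minutes

5.36 minutes


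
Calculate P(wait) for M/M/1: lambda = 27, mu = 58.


P(wait) = rho = lambda/mu = 27/58 = 0.4655

0.4655


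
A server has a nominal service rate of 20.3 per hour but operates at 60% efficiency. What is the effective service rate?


Effective rate = mu * efficiency = 20.3 * 0.6 = 12.18 per hour

12.18 per hour


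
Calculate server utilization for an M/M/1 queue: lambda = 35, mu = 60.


rho = lambda/mu = 35/60 = 0.5833

0.5833


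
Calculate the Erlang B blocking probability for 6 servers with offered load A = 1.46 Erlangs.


B(N,A) = (A^N/N!) / sum(A^k/k!, k=0..N) with N=6, A=1.46 = 0.0031

0.0031


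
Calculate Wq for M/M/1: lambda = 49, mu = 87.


rho = 49/87; Wq = rho/(mu - lambda) = 0.0148 hours

0.0148 hours


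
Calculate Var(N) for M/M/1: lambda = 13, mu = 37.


rho = 13/37; Var(N) = rho/(1-rho)^2 = 0.84

0.84


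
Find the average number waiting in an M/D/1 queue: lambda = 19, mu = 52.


M/D/1: Lq = rho^2 / (2*(1-rho)) where rho = 19/52; Lq = 0.11

0.11


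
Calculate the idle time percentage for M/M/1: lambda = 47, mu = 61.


Idle fraction = (1 - rho) * 100 = (1 - 47/61) * 100 = 23.0%

23.0%


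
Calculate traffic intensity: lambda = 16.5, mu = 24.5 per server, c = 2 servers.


rho = lambda / (c * mu) = 16.5 / (2 * 24.5) = 0.3367

0.3367


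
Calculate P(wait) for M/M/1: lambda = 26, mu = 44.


P(wait) = rho = lambda/mu = 26/44 = 0.5909

0.5909


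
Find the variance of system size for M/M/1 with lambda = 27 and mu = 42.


rho = 27/42; Var(N) = rho/(1-rho)^2 = 5.04

5.04


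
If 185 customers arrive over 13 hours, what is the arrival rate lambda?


lambda = total arrivals / time = 185 / 13 = 14.23 per hour

14.23 per hour


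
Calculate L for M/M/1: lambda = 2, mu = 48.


rho = 2/48; L = rho/(1-rho) = 0.04

0.04


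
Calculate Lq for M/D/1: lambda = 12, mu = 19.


M/D/1: Lq = rho^2 / (2*(1-rho)) where rho = 12/19; Lq = 0.54

0.54


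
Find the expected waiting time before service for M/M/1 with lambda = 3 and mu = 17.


rho = 3/17; Wq = rho/(mu - lambda) = 0.0126 hours

0.0126 hours


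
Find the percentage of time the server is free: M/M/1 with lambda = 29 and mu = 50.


Idle fraction = (1 - rho) * 100 = (1 - 29/50) * 100 = 42.0%

42.0%


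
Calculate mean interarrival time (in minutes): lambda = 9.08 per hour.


Mean interarrival time = 60/lambda = 60/9.08 = 6.61 minutes

6.61 minutes


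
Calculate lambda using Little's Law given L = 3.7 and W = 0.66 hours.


lambda = L / W = 3.7 / 0.66 = 5.61 per hour

5.61 per hour


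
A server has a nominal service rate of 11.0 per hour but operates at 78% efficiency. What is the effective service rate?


Effective rate = mu * efficiency = 11.0 * 0.78 = 8.58 per hour

8.58 per hour


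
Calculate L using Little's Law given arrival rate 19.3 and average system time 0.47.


L = lambda * W = 19.3 * 0.47 = 9.07

9.07


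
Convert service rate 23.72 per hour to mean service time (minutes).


Mean service time = 60/mu = 60/23.72 = 2.53 minutes

2.53 minutes


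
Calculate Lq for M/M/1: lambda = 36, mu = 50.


rho = 36/50; Lq = rho^2/(1-rho) = 1.85

1.85


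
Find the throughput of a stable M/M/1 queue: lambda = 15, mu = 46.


For a stable queue (lambda < mu), throughput = lambda = 15 per hour

15 per hour


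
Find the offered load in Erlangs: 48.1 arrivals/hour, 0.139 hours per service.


Offered load a = lambda * E[S] = 48.1 * 0.139 = 6.69 Erlangs

6.69 Erlangs


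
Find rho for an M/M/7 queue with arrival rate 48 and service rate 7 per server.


rho = lambda/(c*mu) = 48/(7*7) = 0.9796

0.9796


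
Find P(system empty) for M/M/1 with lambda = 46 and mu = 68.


P0 = 1 - rho = 1 - 46/68 = 0.3235

0.3235


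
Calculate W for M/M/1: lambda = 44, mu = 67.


W = 1/(mu - lambda) = 1/(67 - 44) = 0.0435 hours

0.0435 hours


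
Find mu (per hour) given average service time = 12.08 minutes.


mu = 60 / avg_service_time = 60 / 12.08 = 4.97 per hour

4.97 per hour


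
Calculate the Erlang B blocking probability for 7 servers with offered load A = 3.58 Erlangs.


B(N,A) = (A^N/N!) / sum(A^k/k!, k=0..N) with N=7, A=3.58 = 0.043

0.043


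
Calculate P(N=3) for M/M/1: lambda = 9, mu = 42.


rho = 9/42; P(n) = (1-rho)*rho^n = (1-9/42)*(9/42)^3 = 0.0077

0.0077


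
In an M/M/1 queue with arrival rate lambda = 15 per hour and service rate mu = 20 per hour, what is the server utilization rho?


rho = lambda/mu = 15/20 = 0.75

0.75


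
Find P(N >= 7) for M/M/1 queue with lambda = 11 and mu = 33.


P(N >= 7) = rho^7 = (11/33)^7 = 0.0005

0.0005


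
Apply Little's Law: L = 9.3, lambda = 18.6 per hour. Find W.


W = L / lambda = 9.3 / 18.6 = 0.5 hours

0.5 hours


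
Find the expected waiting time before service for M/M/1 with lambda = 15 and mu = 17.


rho = 15/17; Wq = rho/(mu - lambda) = 0.4412 hours

0.4412 hours


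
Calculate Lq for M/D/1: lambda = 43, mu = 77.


M/D/1: Lq = rho^2 / (2*(1-rho)) where rho = 43/77; Lq = 0.35

0.35


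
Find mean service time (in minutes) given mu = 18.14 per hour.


Mean service time = 60/mu = 60/18.14 = 3.31 minutes

3.31 minutes


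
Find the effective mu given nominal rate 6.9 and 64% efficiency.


Effective rate = mu * efficiency = 6.9 * 0.64 = 4.42 per hour

4.42 per hour


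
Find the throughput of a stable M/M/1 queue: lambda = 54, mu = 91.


For a stable queue (lambda < mu), throughput = lambda = 54 per hour

54 per hour


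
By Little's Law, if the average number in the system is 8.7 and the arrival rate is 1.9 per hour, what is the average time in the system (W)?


W = L / lambda = 8.7 / 1.9 = 4.5789 hours

4.5789 hours


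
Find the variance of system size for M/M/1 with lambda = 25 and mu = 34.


rho = 25/34; Var(N) = rho/(1-rho)^2 = 10.49

10.49


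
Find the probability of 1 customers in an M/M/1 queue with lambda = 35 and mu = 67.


rho = 35/67; P(n) = (1-rho)*rho^n = (1-35/67)*(35/67)^1 = 0.2495

0.2495


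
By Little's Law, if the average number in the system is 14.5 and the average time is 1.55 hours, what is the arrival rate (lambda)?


lambda = L / W = 14.5 / 1.55 = 9.35 per hour

9.35 per hour


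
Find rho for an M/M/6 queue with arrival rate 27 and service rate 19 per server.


rho = lambda/(c*mu) = 27/(6*19) = 0.2368

0.2368


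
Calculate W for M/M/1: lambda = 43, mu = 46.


W = 1/(mu - lambda) = 1/(46 - 43) = 0.3333 hours

0.3333 hours


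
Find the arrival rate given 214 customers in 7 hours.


lambda = total arrivals / time = 214 / 7 = 30.57 per hour

30.57 per hour


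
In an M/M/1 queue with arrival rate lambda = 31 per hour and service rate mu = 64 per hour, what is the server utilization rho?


rho = lambda/mu = 31/64 = 0.4844

0.4844


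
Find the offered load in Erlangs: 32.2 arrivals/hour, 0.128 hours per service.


Offered load a = lambda * E[S] = 32.2 * 0.128 = 4.12 Erlangs

4.12 Erlangs


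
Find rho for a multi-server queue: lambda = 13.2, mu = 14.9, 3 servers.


rho = lambda / (c * mu) = 13.2 / (3 * 14.9) = 0.2953

0.2953


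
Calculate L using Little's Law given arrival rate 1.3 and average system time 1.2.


L = lambda * W = 1.3 * 1.2 = 1.56

1.56


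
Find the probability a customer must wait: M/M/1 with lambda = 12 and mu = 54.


P(wait) = rho = lambda/mu = 12/54 = 0.2222

0.2222


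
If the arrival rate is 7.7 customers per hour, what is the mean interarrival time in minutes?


Mean interarrival time = 60/lambda = 60/7.7 = 7.79 minutes

7.79 minutes


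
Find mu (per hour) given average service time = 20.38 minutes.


mu = 60 / avg_service_time = 60 / 20.38 = 2.94 per hour

2.94 per hour


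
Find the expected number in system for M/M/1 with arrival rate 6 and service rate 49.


rho = 6/49; L = rho/(1-rho) = 0.14

0.14


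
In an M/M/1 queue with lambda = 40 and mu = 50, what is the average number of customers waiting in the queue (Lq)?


rho = 40/50; Lq = rho^2/(1-rho) = 3.2

3.2


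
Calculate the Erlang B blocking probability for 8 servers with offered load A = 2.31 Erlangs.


B(N,A) = (A^N/N!) / sum(A^k/k!, k=0..N) with N=8, A=2.31 = 0.002

0.002


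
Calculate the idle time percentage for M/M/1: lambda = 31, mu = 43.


Idle fraction = (1 - rho) * 100 = (1 - 31/43) * 100 = 27.9%

27.9%


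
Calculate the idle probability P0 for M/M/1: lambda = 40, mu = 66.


P0 = 1 - rho = 1 - 40/66 = 0.3939

0.3939


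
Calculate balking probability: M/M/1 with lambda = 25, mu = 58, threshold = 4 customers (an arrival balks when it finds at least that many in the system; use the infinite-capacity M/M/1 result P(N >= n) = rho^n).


P(N >= 4) = rho^4 = (25/58)^4 = 0.0345

0.0345


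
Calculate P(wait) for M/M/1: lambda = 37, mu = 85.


P(wait) = rho = lambda/mu = 37/85 = 0.4353

0.4353


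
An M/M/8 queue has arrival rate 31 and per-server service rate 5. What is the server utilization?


rho = lambda/(c*mu) = 31/(8*5) = 0.775

0.775


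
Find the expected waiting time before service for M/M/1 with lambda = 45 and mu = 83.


rho = 45/83; Wq = rho/(mu - lambda) = 0.0143 hours

0.0143 hours


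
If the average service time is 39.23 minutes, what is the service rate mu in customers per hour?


mu = 60 / avg_service_time = 60 / 39.23 = 1.53 per hour

1.53 per hour


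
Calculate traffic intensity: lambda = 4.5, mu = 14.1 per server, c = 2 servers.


rho = lambda / (c * mu) = 4.5 / (2 * 14.1) = 0.1596

0.1596


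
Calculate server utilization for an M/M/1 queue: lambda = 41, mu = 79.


rho = lambda/mu = 41/79 = 0.519

0.519


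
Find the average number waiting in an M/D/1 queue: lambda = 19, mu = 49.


M/D/1: Lq = rho^2 / (2*(1-rho)) where rho = 19/49; Lq = 0.12

0.12


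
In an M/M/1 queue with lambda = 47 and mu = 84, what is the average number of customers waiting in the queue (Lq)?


rho = 47/84; Lq = rho^2/(1-rho) = 0.71

0.71


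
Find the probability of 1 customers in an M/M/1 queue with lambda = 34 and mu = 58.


rho = 34/58; P(n) = (1-rho)*rho^n = (1-34/58)*(34/58)^1 = 0.2426

0.2426


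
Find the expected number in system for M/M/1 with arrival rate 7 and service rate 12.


rho = 7/12; L = rho/(1-rho) = 1.4

1.4


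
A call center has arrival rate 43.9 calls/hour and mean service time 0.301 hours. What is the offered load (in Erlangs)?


Offered load a = lambda * E[S] = 43.9 * 0.301 = 13.21 Erlangs

13.21 Erlangs


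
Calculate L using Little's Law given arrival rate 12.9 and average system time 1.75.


L = lambda * W = 12.9 * 1.75 = 22.58

22.58


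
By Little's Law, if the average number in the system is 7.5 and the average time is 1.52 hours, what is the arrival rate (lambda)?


lambda = L / W = 7.5 / 1.52 = 4.93 per hour

4.93 per hour


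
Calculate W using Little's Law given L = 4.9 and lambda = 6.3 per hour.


W = L / lambda = 4.9 / 6.3 = 0.7778 hours

0.7778 hours


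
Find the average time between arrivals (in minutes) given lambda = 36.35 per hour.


Mean interarrival time = 60/lambda = 60/36.35 = 1.65 minutes

1.65 minutes


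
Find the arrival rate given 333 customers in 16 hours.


lambda = total arrivals / time = 333 / 16 = 20.81 per hour

20.81 per hour


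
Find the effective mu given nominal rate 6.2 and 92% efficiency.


Effective rate = mu * efficiency = 6.2 * 0.92 = 5.7 per hour

5.7 per hour


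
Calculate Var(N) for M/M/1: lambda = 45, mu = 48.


rho = 45/48; Var(N) = rho/(1-rho)^2 = 240.0

240.0


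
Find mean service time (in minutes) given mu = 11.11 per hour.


Mean service time = 60/mu = 60/11.11 = 5.4 minutes

5.4 minutes


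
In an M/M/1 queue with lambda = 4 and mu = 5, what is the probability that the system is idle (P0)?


P0 = 1 - rho = 1 - 4/5 = 0.2

0.2


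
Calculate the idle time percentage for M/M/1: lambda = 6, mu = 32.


Idle fraction = (1 - rho) * 100 = (1 - 6/32) * 100 = 81.3%

81.3%


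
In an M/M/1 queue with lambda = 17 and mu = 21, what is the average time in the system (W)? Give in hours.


W = 1/(mu - lambda) = 1/(21 - 17) = 0.25 hours

0.25 hours


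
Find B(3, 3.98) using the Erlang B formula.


B(N,A) = (A^N/N!) / sum(A^k/k!, k=0..N) with N=3, A=3.98 = 0.4489

0.4489


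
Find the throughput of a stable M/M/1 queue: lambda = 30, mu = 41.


For a stable queue (lambda < mu), throughput = lambda = 30 per hour

30 per hour


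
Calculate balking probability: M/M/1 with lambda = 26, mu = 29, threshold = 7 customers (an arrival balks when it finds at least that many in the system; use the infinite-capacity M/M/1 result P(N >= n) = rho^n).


P(N >= 7) = rho^7 = (26/29)^7 = 0.4656

0.4656


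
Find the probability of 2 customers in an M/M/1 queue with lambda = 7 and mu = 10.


rho = 7/10; P(n) = (1-rho)*rho^n = (1-7/10)*(7/10)^2 = 0.147

0.147


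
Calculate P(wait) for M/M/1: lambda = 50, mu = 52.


P(wait) = rho = lambda/mu = 50/52 = 0.9615

0.9615


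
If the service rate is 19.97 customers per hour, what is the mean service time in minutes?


Mean service time = 60/mu = 60/19.97 = 3.0 minutes

3.0 minutes


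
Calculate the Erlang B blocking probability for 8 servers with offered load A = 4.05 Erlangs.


B(N,A) = (A^N/N!) / sum(A^k/k!, k=0..N) with N=8, A=4.05 = 0.032

0.032


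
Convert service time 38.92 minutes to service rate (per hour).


mu = 60 / avg_service_time = 60 / 38.92 = 1.54 per hour

1.54 per hour


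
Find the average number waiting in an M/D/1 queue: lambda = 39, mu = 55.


M/D/1: Lq = rho^2 / (2*(1-rho)) where rho = 39/55; Lq = 0.86

0.86


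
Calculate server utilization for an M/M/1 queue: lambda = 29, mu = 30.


rho = lambda/mu = 29/30 = 0.9667

0.9667


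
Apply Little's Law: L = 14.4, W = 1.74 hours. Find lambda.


lambda = L / W = 14.4 / 1.74 = 8.28 per hour

8.28 per hour


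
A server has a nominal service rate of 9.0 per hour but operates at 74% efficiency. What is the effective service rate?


Effective rate = mu * efficiency = 9.0 * 0.74 = 6.66 per hour

6.66 per hour


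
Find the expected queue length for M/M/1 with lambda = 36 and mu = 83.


rho = 36/83; Lq = rho^2/(1-rho) = 0.33

0.33


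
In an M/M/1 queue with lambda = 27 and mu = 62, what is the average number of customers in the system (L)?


rho = 27/62; L = rho/(1-rho) = 0.77

0.77


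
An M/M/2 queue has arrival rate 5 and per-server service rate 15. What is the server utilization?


rho = lambda/(c*mu) = 5/(2*15) = 0.1667

0.1667


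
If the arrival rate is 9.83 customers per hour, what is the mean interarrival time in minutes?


Mean interarrival time = 60/lambda = 60/9.83 = 6.1 minutes

6.1 minutes


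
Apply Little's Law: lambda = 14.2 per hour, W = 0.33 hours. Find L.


L = lambda * W = 14.2 * 0.33 = 4.69

4.69


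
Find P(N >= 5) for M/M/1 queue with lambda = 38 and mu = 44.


P(N >= 5) = rho^5 = (38/44)^5 = 0.4805

0.4805


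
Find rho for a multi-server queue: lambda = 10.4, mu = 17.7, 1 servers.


rho = lambda / (c * mu) = 10.4 / (1 * 17.7) = 0.5876

0.5876


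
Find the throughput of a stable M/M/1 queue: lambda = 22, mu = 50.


For a stable queue (lambda < mu), throughput = lambda = 22 per hour

22 per hour


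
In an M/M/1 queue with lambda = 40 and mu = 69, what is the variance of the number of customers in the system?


rho = 40/69; Var(N) = rho/(1-rho)^2 = 3.28

3.28


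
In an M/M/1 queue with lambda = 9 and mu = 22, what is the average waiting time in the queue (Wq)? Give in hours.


rho = 9/22; Wq = rho/(mu - lambda) = 0.0315 hours

0.0315 hours


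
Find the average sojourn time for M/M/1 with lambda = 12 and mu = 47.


W = 1/(mu - lambda) = 1/(47 - 12) = 0.0286 hours

0.0286 hours


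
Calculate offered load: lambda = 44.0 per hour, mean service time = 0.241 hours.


Offered load a = lambda * E[S] = 44.0 * 0.241 = 10.6 Erlangs

10.6 Erlangs


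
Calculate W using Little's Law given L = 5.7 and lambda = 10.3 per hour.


W = L / lambda = 5.7 / 10.3 = 0.5534 hours

0.5534 hours


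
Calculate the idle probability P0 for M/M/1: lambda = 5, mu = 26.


P0 = 1 - rho = 1 - 5/26 = 0.8077

0.8077


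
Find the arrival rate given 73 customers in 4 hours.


lambda = total arrivals / time = 73 / 4 = 18.25 per hour

18.25 per hour


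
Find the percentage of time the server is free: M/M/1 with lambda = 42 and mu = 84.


Idle fraction = (1 - rho) * 100 = (1 - 42/84) * 100 = 50.0%

50.0%


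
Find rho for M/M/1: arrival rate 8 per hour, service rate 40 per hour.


rho = lambda/mu = 8/40 = 0.2

0.2


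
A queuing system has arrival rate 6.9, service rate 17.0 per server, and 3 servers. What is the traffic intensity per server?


rho = lambda / (c * mu) = 6.9 / (3 * 17.0) = 0.1353

0.1353


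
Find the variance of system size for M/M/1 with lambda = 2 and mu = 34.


rho = 2/34; Var(N) = rho/(1-rho)^2 = 0.07

0.07


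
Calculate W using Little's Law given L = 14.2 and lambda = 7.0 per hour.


W = L / lambda = 14.2 / 7.0 = 2.0286 hours

2.0286 hours


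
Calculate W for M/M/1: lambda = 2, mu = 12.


W = 1/(mu - lambda) = 1/(12 - 2) = 0.1 hours

0.1 hours


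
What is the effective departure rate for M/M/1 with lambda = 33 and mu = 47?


For a stable queue (lambda < mu), throughput = lambda = 33 per hour

33 per hour


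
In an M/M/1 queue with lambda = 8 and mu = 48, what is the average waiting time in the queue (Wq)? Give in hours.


rho = 8/48; Wq = rho/(mu - lambda) = 0.0042 hours

0.0042 hours


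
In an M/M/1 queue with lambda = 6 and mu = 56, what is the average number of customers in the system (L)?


rho = 6/56; L = rho/(1-rho) = 0.12

0.12


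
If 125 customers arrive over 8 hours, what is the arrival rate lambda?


lambda = total arrivals / time = 125 / 8 = 15.63 per hour

15.63 per hour


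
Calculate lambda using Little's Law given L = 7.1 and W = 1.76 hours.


lambda = L / W = 7.1 / 1.76 = 4.03 per hour

4.03 per hour


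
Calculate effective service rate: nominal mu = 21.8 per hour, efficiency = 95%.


Effective rate = mu * efficiency = 21.8 * 0.95 = 20.71 per hour

20.71 per hour


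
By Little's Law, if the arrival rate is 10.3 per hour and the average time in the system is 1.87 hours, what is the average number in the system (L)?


L = lambda * W = 10.3 * 1.87 = 19.26

19.26


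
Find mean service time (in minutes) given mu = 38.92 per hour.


Mean service time = 60/mu = 60/38.92 = 1.54 minutes

1.54 minutes


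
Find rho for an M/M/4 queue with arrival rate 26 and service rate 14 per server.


rho = lambda/(c*mu) = 26/(4*14) = 0.4643

0.4643


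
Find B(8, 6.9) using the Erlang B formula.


B(N,A) = (A^N/N!) / sum(A^k/k!, k=0..N) with N=8, A=6.9 = 0.1731

0.1731


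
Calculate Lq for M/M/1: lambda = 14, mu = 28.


rho = 14/28; Lq = rho^2/(1-rho) = 0.5

0.5


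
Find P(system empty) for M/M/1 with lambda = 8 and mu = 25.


P0 = 1 - rho = 1 - 8/25 = 0.68

0.68


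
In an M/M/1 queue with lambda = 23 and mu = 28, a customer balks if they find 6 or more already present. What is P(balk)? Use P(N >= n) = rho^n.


P(N >= 6) = rho^6 = (23/28)^6 = 0.3072

0.3072


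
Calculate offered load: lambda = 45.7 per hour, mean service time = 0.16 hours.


Offered load a = lambda * E[S] = 45.7 * 0.16 = 7.31 Erlangs

7.31 Erlangs


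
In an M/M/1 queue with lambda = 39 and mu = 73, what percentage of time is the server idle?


Idle fraction = (1 - rho) * 100 = (1 - 39/73) * 100 = 46.6%

46.6%


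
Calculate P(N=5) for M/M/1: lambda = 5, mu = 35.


rho = 5/35; P(n) = (1-rho)*rho^n = (1-5/35)*(5/35)^5 = 0.0001

0.0001


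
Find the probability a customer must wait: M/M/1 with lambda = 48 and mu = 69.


P(wait) = rho = lambda/mu = 48/69 = 0.6957

0.6957


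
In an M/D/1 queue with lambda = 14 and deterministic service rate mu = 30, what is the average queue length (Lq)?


M/D/1: Lq = rho^2 / (2*(1-rho)) where rho = 14/30; Lq = 0.2

0.2


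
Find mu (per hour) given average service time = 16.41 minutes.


mu = 60 / avg_service_time = 60 / 16.41 = 3.66 per hour

3.66 per hour


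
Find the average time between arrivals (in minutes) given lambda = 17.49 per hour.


Mean interarrival time = 60/lambda = 60/17.49 = 3.43 minutes

3.43 minutes


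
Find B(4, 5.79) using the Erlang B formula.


B(N,A) = (A^N/N!) / sum(A^k/k!, k=0..N) with N=4, A=5.79 = 0.4558

0.4558


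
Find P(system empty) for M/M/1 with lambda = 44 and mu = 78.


P0 = 1 - rho = 1 - 44/78 = 0.4359

0.4359


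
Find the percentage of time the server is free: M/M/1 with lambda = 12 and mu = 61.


Idle fraction = (1 - rho) * 100 = (1 - 12/61) * 100 = 80.3%

80.3%


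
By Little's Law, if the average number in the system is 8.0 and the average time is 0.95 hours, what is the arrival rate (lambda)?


lambda = L / W = 8.0 / 0.95 = 8.42 per hour

8.42 per hour


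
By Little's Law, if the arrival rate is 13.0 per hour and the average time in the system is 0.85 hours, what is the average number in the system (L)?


L = lambda * W = 13.0 * 0.85 = 11.05

11.05


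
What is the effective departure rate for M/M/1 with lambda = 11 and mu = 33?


For a stable queue (lambda < mu), throughput = lambda = 11 per hour

11 per hour


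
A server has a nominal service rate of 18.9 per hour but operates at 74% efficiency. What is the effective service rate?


Effective rate = mu * efficiency = 18.9 * 0.74 = 13.99 per hour

13.99 per hour


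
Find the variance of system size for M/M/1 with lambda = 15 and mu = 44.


rho = 15/44; Var(N) = rho/(1-rho)^2 = 0.78

0.78


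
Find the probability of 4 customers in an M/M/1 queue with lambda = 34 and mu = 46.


rho = 34/46; P(n) = (1-rho)*rho^n = (1-34/46)*(34/46)^4 = 0.0779

0.0779


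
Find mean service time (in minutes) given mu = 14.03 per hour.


Mean service time = 60/mu = 60/14.03 = 4.28 minutes

4.28 minutes


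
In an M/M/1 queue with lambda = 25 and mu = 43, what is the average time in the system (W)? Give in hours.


W = 1/(mu - lambda) = 1/(43 - 25) = 0.0556 hours

0.0556 hours


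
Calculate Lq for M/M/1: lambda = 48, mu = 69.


rho = 48/69; Lq = rho^2/(1-rho) = 1.59

1.59


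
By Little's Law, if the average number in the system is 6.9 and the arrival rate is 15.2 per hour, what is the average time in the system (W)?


W = L / lambda = 6.9 / 15.2 = 0.4539 hours

0.4539 hours


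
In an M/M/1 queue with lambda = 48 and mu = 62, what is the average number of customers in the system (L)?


rho = 48/62; L = rho/(1-rho) = 3.43

3.43


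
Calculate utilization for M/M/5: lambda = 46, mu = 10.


rho = lambda/(c*mu) = 46/(5*10) = 0.92

0.92


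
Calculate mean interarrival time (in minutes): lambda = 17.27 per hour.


Mean interarrival time = 60/lambda = 60/17.27 = 3.47 minutes

3.47 minutes


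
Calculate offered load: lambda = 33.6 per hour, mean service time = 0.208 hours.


Offered load a = lambda * E[S] = 33.6 * 0.208 = 6.99 Erlangs

6.99 Erlangs


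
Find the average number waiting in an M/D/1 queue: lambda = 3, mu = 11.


M/D/1: Lq = rho^2 / (2*(1-rho)) where rho = 3/11; Lq = 0.05

0.05


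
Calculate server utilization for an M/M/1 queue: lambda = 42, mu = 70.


rho = lambda/mu = 42/70 = 0.6

0.6


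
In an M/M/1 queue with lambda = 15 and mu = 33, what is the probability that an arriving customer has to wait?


P(wait) = rho = lambda/mu = 15/33 = 0.4545

0.4545


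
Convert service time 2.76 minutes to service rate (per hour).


mu = 60 / avg_service_time = 60 / 2.76 = 21.74 per hour

21.74 per hour


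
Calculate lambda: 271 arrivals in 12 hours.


lambda = total arrivals / time = 271 / 12 = 22.58 per hour

22.58 per hour


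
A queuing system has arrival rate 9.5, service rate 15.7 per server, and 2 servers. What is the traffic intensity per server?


rho = lambda / (c * mu) = 9.5 / (2 * 15.7) = 0.3025

0.3025


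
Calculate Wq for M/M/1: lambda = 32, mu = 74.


rho = 32/74; Wq = rho/(mu - lambda) = 0.0103 hours

0.0103 hours


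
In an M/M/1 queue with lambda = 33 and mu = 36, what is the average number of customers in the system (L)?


rho = 33/36; L = rho/(1-rho) = 11.0

11.0


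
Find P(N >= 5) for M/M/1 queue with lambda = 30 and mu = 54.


P(N >= 5) = rho^5 = (30/54)^5 = 0.0529

0.0529


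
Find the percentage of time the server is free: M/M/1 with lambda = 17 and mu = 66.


Idle fraction = (1 - rho) * 100 = (1 - 17/66) * 100 = 74.2%

74.2%


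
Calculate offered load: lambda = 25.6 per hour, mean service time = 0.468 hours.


Offered load a = lambda * E[S] = 25.6 * 0.468 = 11.98 Erlangs

11.98 Erlangs


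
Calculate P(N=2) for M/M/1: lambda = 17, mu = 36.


rho = 17/36; P(n) = (1-rho)*rho^n = (1-17/36)*(17/36)^2 = 0.1177

0.1177


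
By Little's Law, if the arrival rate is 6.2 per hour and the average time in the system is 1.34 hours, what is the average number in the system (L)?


L = lambda * W = 6.2 * 1.34 = 8.31

8.31


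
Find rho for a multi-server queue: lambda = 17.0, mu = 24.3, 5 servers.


rho = lambda / (c * mu) = 17.0 / (5 * 24.3) = 0.1399

0.1399


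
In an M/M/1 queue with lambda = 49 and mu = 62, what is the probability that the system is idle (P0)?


P0 = 1 - rho = 1 - 49/62 = 0.2097

0.2097


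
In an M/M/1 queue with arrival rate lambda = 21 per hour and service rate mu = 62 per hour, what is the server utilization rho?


rho = lambda/mu = 21/62 = 0.3387

0.3387


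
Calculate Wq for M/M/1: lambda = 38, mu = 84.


rho = 38/84; Wq = rho/(mu - lambda) = 0.0098 hours

0.0098 hours
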